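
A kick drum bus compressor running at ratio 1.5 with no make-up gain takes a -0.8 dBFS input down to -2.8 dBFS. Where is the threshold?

Gain reduction = -0.8 − (-2.8) = 2 dB; output overshoot = GR / (R − 1) = 2 / 0.5 = 4 dB.
Threshold = output − output overshoot = -2.8 − 4 = -6.8 dBFS.

-6.8 dBFS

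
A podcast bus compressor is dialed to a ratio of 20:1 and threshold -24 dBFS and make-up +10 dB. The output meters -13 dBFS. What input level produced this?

Stripping the +10 dB make-up gives -23 dBFS at the gain stage.
That's 1 dB above the -24 dBFS threshold.
Before 20:1 compression the overshoot was 1 × 20 = 20 dB, so input = -24 + 20 = -4 dBFS.

-4 dBFS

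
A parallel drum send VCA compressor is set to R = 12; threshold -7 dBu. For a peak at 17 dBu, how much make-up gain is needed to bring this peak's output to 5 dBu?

Overshoot 24 dB → 24/12 = 2 dB after compression, so the compressed level is -7 + 2 = -5 dBu.
Make-up = target − compressed = 5 − (-5) = 10 dB.

10 dB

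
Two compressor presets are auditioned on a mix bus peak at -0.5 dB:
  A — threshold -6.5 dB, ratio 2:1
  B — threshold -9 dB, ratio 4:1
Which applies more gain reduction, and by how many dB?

B, by 3.375 dB

A: overshoot 6 dB → output overshoot 3 dB → GR 3 dB.
B: overshoot 8.5 dB → output overshoot 2.125 dB → GR 6.375 dB.
B reduces 3.375 dB more.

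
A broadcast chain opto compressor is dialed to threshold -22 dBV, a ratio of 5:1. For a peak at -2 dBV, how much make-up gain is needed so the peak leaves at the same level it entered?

The peak compresses to -22 + 20/5 = -18 dBV.
To reach -2 dBV requires -2 − (-18) = 16 dB of make-up.

16 dB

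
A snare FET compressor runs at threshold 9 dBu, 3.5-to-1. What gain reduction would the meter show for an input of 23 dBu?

10 dB

The signal is 14 dB above threshold.
After 3.5:1 compression the overshoot becomes 14/3.5 = 4 dB.
Gain reduction = 14 − 4 = 10 dB.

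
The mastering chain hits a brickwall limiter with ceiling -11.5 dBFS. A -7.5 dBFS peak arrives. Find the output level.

At ∞:1, everything above -11.5 dBFS is held at the ceiling.

-11.5 dBFS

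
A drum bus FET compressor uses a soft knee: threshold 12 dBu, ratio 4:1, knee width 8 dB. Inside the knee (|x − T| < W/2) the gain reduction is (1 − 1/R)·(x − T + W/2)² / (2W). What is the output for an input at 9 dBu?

x − T + W/2 = 9 − 12 + 4 = 1.
GR = (1 − 1/4) × 1² / 16 = 0.75 × 1 / 16 = 0.046875 dB.
Output = 9 − 0.046875 = 8.953125 dBu.

8.953125 dBu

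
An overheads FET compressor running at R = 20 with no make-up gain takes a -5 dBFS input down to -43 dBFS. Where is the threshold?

-45 dBFS

Input is 40 dB above T (since output overshoot × R = input overshoot: (-43 − T)·20 = -5 − T gives T = -45 dBFS).
Check: -45 + (-5 − (-45))/20 = -45 + 2 = -43 dBFS. ✓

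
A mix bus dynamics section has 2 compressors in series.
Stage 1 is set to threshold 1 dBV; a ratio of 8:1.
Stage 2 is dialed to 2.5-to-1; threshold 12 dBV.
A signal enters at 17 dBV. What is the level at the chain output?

Stage 1: 17 dBV is 16 dB over 1 dBV; at 8:1 that becomes 2 dB over, giving 3 dBV.
Stage 2: 3 dBV ≤ 12 dBV, so stage 2 doesn't engage; output 3 dBV.

3 dBV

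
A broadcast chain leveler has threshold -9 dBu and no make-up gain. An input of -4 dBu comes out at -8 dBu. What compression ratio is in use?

5:1

Input overshoot = -4 − (-9) = 5 dB; output overshoot = -8 − (-9) = 1 dB.
Ratio = 5 / 1 = 5.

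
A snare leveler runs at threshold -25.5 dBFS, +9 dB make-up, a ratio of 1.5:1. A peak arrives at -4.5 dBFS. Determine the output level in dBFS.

-2.5 dBFS

Overshoot: -4.5 − (-25.5) = 21 dB.
1.5:1 compression reduces that to 21/1.5 = 14 dB over.
Output = -25.5 + 14 = -11.5 dBFS; make-up adds 9 dB, giving -2.5 dBFS.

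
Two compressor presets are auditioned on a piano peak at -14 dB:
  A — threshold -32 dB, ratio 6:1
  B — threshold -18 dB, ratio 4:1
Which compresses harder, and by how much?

A, by 12 dB

A: 18 dB over, compressed to 3 dB over, so 15 dB of GR.
B: 4 dB over, compressed to 1 dB over, so 3 dB of GR.
A applies 12 dB more gain reduction.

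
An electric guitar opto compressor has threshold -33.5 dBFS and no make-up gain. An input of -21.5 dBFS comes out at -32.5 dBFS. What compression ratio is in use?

Input overshoot = -21.5 − (-33.5) = 12 dB; output overshoot = -32.5 − (-33.5) = 1 dB.
Ratio = 12 / 1 = 12.

12:1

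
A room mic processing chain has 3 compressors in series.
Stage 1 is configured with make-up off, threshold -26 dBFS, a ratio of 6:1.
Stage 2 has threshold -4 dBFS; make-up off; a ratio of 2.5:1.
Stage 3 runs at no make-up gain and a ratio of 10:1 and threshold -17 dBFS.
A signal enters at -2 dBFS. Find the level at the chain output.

-22 dBFS

Stage 1: -2 dBFS is 24 dB over -26 dBFS; at 6:1 that becomes 4 dB over, giving -22 dBFS.
Stage 2: below threshold (-22 ≤ -4); passes unchanged; output -22 dBFS.
Stage 3: -22 dBFS ≤ -17 dBFS, so stage 3 doesn't engage; output -22 dBFS.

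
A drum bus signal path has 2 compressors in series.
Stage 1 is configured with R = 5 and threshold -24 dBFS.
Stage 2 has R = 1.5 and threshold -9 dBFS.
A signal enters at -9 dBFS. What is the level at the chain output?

-21 dBFS

Stage 1: overshoot 15 dB → 15/5 = 3 dB → -21 dBFS.
Stage 2: -21 dBFS ≤ -9 dBFS, so stage 2 doesn't engage; output -21 dBFS.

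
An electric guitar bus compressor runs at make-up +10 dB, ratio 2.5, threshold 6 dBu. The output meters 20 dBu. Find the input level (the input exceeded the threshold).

Remove make-up: 20 − 10 = 10 dBu.
That's 4 dB above the 6 dBu threshold.
Undo the ratio: input overshoot = 4 × 2.5 = 10 dB, giving input = 16 dBu.

16 dBu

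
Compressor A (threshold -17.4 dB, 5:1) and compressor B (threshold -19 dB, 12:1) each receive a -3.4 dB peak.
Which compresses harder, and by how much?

A: GR = 14 − 14/5 = 11.2 dB.
B: GR = 15.6 − 15.6/12 = 14.3 dB.
B applies 3.1 dB more gain reduction.

B, by 3.1 dB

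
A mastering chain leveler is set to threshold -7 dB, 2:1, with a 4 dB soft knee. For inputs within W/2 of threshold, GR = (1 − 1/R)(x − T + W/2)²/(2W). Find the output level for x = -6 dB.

-6.5625 dB

x − T + W/2 = -6 − (-7) + 2 = 3.
GR = (1 − 1/2) × 3² / 8 = 0.5 × 9 / 8 = 0.5625 dB.
Output = -6 − 0.5625 = -6.5625 dB.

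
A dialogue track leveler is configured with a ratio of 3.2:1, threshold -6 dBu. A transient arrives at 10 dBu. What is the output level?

-1 dBu

Overshoot: 10 − (-6) = 16 dB.
3.2:1 compression reduces that to 16/3.2 = 5 dB over.
That puts the output at -1 dBu.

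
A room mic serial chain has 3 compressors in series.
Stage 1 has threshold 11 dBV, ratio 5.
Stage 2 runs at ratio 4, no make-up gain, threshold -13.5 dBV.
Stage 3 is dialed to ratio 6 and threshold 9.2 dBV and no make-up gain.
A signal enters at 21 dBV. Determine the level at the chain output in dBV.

Stage 1: overshoot 10 dB → 10/5 = 2 dB → 13 dBV.
Stage 2: overshoot 26.5 dB → 26.5/4 = 6.625 dB → -6.875 dBV.
Stage 3: below threshold (-6.875 ≤ 9.2); passes unchanged; output -6.875 dBV.

-6.875 dBV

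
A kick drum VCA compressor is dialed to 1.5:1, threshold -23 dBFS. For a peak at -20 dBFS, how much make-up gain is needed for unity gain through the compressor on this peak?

Overshoot 3 dB → 3/1.5 = 2 dB after compression, so the compressed level is -23 + 2 = -21 dBFS.
Make-up = target − compressed = -20 − (-21) = 1 dB.

1 dB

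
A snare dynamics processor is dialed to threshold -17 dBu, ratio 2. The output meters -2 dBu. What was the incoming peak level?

13 dBu

The compressed level sits -2 − (-17) = 15 dB over threshold.
Input overshoot = R × output overshoot = 30 dB → input = -17 + 30 = 13 dBu.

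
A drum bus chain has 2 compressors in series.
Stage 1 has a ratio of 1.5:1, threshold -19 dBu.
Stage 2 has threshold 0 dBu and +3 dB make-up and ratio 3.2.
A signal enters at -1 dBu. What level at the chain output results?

Stage 1: overshoot 18 dB → 18/1.5 = 12 dB → -7 dBu.
Stage 2: below threshold (-7 ≤ 0); passes unchanged; make-up brings it to -4 dBu.

-4 dBu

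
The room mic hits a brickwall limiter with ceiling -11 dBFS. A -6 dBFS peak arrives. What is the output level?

-11 dBFS

A brickwall limiter is an ∞:1 compressor: any input above the ceiling is clamped to -11 dBFS.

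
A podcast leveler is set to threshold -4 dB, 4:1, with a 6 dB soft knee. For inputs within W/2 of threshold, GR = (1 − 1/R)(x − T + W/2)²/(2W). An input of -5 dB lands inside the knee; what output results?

-5.25 dB

x − T + W/2 = -5 − (-4) + 3 = 2.
GR = (1 − 1/4) × 2² / 12 = 0.75 × 4 / 12 = 0.25 dB.
Output = -5 − 0.25 = -5.25 dB.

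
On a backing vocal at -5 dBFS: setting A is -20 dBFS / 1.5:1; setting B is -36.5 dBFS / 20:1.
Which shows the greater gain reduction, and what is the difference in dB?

A: overshoot 15 dB → output overshoot 10 dB → GR 5 dB.
B: overshoot 31.5 dB → output overshoot 1.575 dB → GR 29.925 dB.
B reduces 24.925 dB more.

B, by 24.925 dB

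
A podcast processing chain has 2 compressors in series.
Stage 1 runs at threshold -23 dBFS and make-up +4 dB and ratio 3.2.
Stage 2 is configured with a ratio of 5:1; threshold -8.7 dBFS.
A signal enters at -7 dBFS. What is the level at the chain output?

Stage 1: -7 dBFS is 16 dB over -23 dBFS; at 3.2:1 that becomes 5 dB over, giving -18 dBFS; +4 dB make-up → -14 dBFS.
Stage 2: -14 dBFS is at or below the -8.7 dBFS threshold — no compression; output -14 dBFS.

-14 dBFS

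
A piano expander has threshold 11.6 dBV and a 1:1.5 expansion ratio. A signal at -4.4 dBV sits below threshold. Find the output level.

-12.4 dBV

The input is 16 dB below the 11.6 dBV threshold.
A 1:1.5 expander multiplies undershoot by 1.5: 16 × 1.5 = 24 dB below threshold.
Output = 11.6 − 24 = -12.4 dBV.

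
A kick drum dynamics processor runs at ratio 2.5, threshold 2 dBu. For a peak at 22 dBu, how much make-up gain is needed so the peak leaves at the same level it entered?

Overshoot 20 dB → 20/2.5 = 8 dB after compression, so the compressed level is 2 + 8 = 10 dBu.
Make-up = target − compressed = 22 − 10 = 12 dB.

12 dB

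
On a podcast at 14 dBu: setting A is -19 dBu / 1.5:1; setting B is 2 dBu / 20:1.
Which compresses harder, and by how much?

B, by 0.4 dB

A: GR = 33 − 33/1.5 = 11 dB.
B: GR = 12 − 12/20 = 11.4 dB.
B reduces 0.4 dB more.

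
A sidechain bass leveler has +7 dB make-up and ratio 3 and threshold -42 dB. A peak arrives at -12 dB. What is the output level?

-25 dB

The input is 30 dB above the -42 dB threshold.
3:1 compression reduces that to 30/3 = 10 dB over.
That puts the output at -32 dB; make-up adds 7 dB, giving -25 dB.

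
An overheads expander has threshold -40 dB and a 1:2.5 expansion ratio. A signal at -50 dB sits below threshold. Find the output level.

The input is 10 dB below the -40 dB threshold.
A 1:2.5 expander multiplies undershoot by 2.5: 10 × 2.5 = 25 dB below threshold.
Output = -40 − 25 = -65 dB.

-65 dB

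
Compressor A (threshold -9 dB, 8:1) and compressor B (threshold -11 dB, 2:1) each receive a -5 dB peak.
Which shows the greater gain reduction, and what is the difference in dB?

A, by 0.5 dB

A: 4 dB over, compressed to 0.5 dB over, so 3.5 dB of GR.
B: 6 dB over, compressed to 3 dB over, so 3 dB of GR.
A applies 0.5 dB more gain reduction.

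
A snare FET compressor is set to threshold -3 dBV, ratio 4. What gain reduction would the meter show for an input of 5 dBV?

The signal is 8 dB above threshold.
A 4:1 ratio leaves 2 dB of that excess.
GR = overshoot in − overshoot out = 8 − 2 = 6 dB.

6 dB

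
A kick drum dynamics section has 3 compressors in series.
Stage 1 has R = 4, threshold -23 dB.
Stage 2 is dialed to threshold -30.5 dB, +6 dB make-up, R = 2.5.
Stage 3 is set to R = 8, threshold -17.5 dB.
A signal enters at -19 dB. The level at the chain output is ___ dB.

-21.1 dB

Stage 1: overshoot 4 dB → 4/4 = 1 dB → -22 dB.
Stage 2: -22 dB is 8.5 dB over -30.5 dB; at 2.5:1 that becomes 3.4 dB over, giving -27.1 dB; +6 dB make-up → -21.1 dB.
Stage 3: -21.1 dB ≤ -17.5 dB, so stage 3 doesn't engage; output -21.1 dB.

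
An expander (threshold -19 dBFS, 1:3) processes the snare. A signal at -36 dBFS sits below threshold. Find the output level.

-70 dBFS

The input is 17 dB below the -19 dBFS threshold.
A 1:3 expander multiplies undershoot by 3: 17 × 3 = 51 dB below threshold.
Output = -19 − 51 = -70 dBFS.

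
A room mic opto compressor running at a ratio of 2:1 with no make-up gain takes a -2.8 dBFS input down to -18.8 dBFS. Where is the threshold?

-34.8 dBFS

Let T be the threshold. Output overshoot = (input overshoot)/R, so -18.8 − T = (-2.8 − T)/2.
2·(-18.8 − T) = -2.8 − T → 1·T = -37.6 − (-2.8) = -34.8.
T = -34.8/1 = -34.8 dBFS.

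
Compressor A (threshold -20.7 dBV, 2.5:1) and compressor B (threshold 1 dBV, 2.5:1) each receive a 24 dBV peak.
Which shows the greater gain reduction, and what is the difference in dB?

A: GR = 44.7 − 44.7/2.5 = 26.82 dB.
B: GR = 23 − 23/2.5 = 13.8 dB.
A reduces 13.02 dB more.

A, by 13.02 dB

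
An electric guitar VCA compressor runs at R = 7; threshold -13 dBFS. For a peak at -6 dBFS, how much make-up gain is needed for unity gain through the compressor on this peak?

Overshoot 7 dB → 7/7 = 1 dB after compression, so the compressed level is -13 + 1 = -12 dBFS.
Make-up = target − compressed = -6 − (-12) = 6 dB.

6 dB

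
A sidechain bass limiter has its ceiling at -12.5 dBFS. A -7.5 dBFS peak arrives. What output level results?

-12.5 dBFS

A brickwall limiter is an ∞:1 compressor: any input above the ceiling is clamped to -12.5 dBFS.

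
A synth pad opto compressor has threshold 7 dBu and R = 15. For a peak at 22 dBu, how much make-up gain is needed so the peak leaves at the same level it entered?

14 dB

Without make-up, output = threshold + overshoot/15 = 7 + 1 = 8 dBu.
Gap to target: 14 dB.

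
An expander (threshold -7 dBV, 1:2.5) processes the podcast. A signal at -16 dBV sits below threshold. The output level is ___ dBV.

-29.5 dBV

Undershoot = (-7) − (-16) = 9 dB.
At 1:2.5, that expands to 22.5 dB under threshold.
Output = -7 − 22.5 = -29.5 dBV.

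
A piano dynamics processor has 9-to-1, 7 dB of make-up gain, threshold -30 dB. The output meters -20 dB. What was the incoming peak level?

Remove make-up: -20 − 7 = -27 dB.
The compressed level sits -27 − (-30) = 3 dB over threshold.
Undo the ratio: input overshoot = 3 × 9 = 27 dB, giving input = -3 dB.

-3 dB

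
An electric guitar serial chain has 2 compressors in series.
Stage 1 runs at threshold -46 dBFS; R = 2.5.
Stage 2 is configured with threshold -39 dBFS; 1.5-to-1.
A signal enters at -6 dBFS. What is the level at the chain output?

-33 dBFS

Stage 1: 40 dB above -46 dBFS, reduced 2.5:1 to 16 dB above → -30 dBFS.
Stage 2: -30 dBFS is 9 dB over -39 dBFS; at 1.5:1 that becomes 6 dB over, giving -33 dBFS.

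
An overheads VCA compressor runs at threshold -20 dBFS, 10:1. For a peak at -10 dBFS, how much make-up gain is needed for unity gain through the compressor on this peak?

Without make-up, output = threshold + overshoot/10 = -20 + 1 = -19 dBFS.
Gap to target: 9 dB.

9 dB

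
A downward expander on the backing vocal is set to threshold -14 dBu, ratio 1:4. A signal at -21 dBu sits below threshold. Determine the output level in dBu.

-42 dBu

The input is 7 dB below the -14 dBu threshold.
A 1:4 expander multiplies undershoot by 4: 7 × 4 = 28 dB below threshold.
Output = -14 − 28 = -42 dBu.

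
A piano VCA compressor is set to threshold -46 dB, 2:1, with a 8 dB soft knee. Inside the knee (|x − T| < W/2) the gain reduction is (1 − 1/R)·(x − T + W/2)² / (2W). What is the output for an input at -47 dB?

x − T + W/2 = -47 − (-46) + 4 = 3.
GR = (1 − 1/2) × 3² / 16 = 0.5 × 9 / 16 = 0.28125 dB.
Output = -47 − 0.28125 = -47.28125 dB.

-47.28125 dB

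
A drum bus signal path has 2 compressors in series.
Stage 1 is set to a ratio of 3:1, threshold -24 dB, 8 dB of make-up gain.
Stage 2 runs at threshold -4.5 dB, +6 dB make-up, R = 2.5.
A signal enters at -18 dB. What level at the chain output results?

Stage 1: overshoot 6 dB → 6/3 = 2 dB → -22 dB; +8 dB make-up → -14 dB.
Stage 2: -14 dB ≤ -4.5 dB, so stage 2 doesn't engage; make-up brings it to -8 dB.

-8 dB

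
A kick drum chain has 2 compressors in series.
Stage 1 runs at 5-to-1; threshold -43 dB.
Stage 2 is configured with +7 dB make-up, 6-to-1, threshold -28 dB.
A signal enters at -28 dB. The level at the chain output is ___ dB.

Stage 1: 15 dB above -43 dB, reduced 5:1 to 3 dB above → -40 dB.
Stage 2: -40 dB ≤ -28 dB, so stage 2 doesn't engage; make-up brings it to -33 dB.

-33 dB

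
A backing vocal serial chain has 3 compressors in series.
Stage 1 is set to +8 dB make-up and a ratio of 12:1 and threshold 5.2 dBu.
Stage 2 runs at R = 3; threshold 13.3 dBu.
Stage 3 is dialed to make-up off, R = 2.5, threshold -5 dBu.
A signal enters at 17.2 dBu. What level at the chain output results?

2.44 dBu

Stage 1: overshoot 12 dB → 12/12 = 1 dB → 6.2 dBu; +8 dB make-up → 14.2 dBu.
Stage 2: 14.2 dBu is 0.9 dB over 13.3 dBu; at 3:1 that becomes 0.3 dB over, giving 13.6 dBu.
Stage 3: overshoot 18.6 dB → 18.6/2.5 = 7.44 dB → 2.44 dBu.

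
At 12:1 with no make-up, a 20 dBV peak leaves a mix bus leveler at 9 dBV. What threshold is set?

8 dBV

Let T be the threshold. Output overshoot = (input overshoot)/R, so 9 − T = (20 − T)/12.
12·(9 − T) = 20 − T → 11·T = 108 − 20 = 88.
T = 88/11 = 8 dBV.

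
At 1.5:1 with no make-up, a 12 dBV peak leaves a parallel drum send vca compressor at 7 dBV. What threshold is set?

Input is 15 dB above T (since output overshoot × R = input overshoot: (7 − T)·1.5 = 12 − T gives T = -3 dBV).
Check: -3 + (12 − (-3))/1.5 = -3 + 10 = 7 dBV. ✓

-3 dBV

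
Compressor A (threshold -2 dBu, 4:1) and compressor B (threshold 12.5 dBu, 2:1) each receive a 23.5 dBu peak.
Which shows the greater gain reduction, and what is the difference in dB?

A: 25.5 dB over, compressed to 6.375 dB over, so 19.125 dB of GR.
B: 11 dB over, compressed to 5.5 dB over, so 5.5 dB of GR.
Difference: 13.625 dB in favour of A.

A, by 13.625 dB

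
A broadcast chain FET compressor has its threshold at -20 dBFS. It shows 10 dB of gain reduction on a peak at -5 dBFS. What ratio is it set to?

Input overshoot = -5 − (-20) = 15 dB.
Output overshoot = 15 − 10 = 5 dB.
Ratio = input overshoot / output overshoot = 15 / 5 = 3.

3:1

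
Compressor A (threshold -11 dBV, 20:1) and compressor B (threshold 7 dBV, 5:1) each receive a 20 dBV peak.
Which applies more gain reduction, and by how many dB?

A: GR = 31 − 31/20 = 29.45 dB.
B: GR = 13 − 13/5 = 10.4 dB.
A reduces 19.05 dB more.

A, by 19.05 dB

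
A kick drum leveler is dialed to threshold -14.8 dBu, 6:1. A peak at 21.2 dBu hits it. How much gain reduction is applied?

30 dB

Overshoot = 21.2 − (-14.8) = 36 dB.
After 6:1 compression the overshoot becomes 36/6 = 6 dB.
GR = overshoot in − overshoot out = 36 − 6 = 30 dB.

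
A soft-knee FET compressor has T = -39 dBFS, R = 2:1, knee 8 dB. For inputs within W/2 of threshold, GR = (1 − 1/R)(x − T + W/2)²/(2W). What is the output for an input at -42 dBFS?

x − T + W/2 = -42 − (-39) + 4 = 1.
GR = (1 − 1/2) × 1² / 16 = 0.5 × 1 / 16 = 0.03125 dB.
Output = -42 − 0.03125 = -42.03125 dBFS.

-42.03125 dBFS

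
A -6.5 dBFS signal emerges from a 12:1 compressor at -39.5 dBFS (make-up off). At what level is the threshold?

-42.5 dBFS

Let T be the threshold. Output overshoot = (input overshoot)/R, so -39.5 − T = (-6.5 − T)/12.
12·(-39.5 − T) = -6.5 − T → 11·T = -474 − (-6.5) = -467.5.
T = -467.5/11 = -42.5 dBFS.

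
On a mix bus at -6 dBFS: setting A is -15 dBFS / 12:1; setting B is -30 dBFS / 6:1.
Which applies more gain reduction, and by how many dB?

A: 9 dB over, compressed to 0.75 dB over, so 8.25 dB of GR.
B: 24 dB over, compressed to 4 dB over, so 20 dB of GR.
B reduces 11.75 dB more.

B, by 11.75 dB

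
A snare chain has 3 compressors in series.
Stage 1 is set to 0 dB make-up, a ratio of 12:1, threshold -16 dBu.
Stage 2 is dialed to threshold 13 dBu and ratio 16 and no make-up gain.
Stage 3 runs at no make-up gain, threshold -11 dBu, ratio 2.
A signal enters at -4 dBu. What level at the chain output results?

-15 dBu

Stage 1: overshoot 12 dB → 12/12 = 1 dB → -15 dBu.
Stage 2: -15 dBu is at or below the 13 dBu threshold — no compression; output -15 dBu.
Stage 3: -15 dBu is at or below the -11 dBu threshold — no compression; output -15 dBu.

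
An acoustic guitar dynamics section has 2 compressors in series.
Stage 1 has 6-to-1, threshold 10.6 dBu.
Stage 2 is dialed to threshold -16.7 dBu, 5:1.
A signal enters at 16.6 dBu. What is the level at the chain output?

-11.04 dBu

Stage 1: overshoot 6 dB → 6/6 = 1 dB → 11.6 dBu.
Stage 2: 28.3 dB above -16.7 dBu, reduced 5:1 to 5.66 dB above → -11.04 dBu.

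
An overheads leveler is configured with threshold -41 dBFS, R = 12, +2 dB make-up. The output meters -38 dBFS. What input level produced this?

-29 dBFS

Before make-up, the level was -38 − 2 = -40 dBFS.
The compressed level sits -40 − (-41) = 1 dB over threshold.
Input overshoot = R × output overshoot = 12 dB → input = -41 + 12 = -29 dBFS.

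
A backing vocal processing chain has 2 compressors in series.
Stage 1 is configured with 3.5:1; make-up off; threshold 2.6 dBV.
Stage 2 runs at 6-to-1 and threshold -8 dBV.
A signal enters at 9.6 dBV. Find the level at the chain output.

Stage 1: 7 dB above 2.6 dBV, reduced 3.5:1 to 2 dB above → 4.6 dBV.
Stage 2: 4.6 dBV is 12.6 dB over -8 dBV; at 6:1 that becomes 2.1 dB over, giving -5.9 dBV.

-5.9 dBV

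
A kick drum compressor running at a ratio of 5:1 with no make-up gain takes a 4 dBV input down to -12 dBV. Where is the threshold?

-16 dBV

Input is 20 dB above T (since output overshoot × R = input overshoot: (-12 − T)·5 = 4 − T gives T = -16 dBV).
Check: -16 + (4 − (-16))/5 = -16 + 4 = -12 dBV. ✓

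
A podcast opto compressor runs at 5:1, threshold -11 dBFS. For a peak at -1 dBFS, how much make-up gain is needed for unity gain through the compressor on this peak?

Overshoot 10 dB → 10/5 = 2 dB after compression, so the compressed level is -11 + 2 = -9 dBFS.
Make-up = target − compressed = -1 − (-9) = 8 dB.

8 dB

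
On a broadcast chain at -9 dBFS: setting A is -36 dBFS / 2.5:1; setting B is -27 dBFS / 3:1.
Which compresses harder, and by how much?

A: GR = 27 − 27/2.5 = 16.2 dB.
B: GR = 18 − 18/3 = 12 dB.
A reduces 4.2 dB more.

A, by 4.2 dB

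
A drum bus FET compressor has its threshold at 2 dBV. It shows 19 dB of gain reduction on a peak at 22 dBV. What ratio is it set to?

Input overshoot = 22 − 2 = 20 dB.
Output overshoot = 20 − 19 = 1 dB.
Ratio = input overshoot / output overshoot = 20 / 1 = 20.

20:1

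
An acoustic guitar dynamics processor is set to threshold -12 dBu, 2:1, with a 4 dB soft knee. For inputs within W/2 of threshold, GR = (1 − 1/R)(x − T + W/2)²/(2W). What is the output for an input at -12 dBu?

-12.25 dBu

x − T + W/2 = -12 − (-12) + 2 = 2.
GR = (1 − 1/2) × 2² / 8 = 0.5 × 4 / 8 = 0.25 dB.
Output = -12 − 0.25 = -12.25 dBu.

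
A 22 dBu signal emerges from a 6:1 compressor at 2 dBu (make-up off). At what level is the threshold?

-2 dBu

Let T be the threshold. Output overshoot = (input overshoot)/R, so 2 − T = (22 − T)/6.
6·(2 − T) = 22 − T → 5·T = 12 − 22 = -10.
T = -10/5 = -2 dBu.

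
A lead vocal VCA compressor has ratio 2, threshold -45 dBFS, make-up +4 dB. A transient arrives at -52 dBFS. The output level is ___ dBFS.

-48 dBFS

-52 dBFS is 7 dB below the -45 dBFS threshold, so no gain reduction is applied.
Make-up gain adds 4 dB: -52 + 4 = -48 dBFS.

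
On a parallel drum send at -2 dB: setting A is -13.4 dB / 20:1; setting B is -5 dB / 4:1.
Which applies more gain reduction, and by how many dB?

A, by 8.58 dB

A: GR = 11.4 − 11.4/20 = 10.83 dB.
B: GR = 3 − 3/4 = 2.25 dB.
Difference: 8.58 dB in favour of A.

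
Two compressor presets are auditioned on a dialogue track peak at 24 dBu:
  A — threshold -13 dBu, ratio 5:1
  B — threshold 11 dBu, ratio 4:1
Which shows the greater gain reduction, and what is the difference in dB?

A, by 19.85 dB

A: 37 dB over, compressed to 7.4 dB over, so 29.6 dB of GR.
B: 13 dB over, compressed to 3.25 dB over, so 9.75 dB of GR.
Difference: 19.85 dB in favour of A.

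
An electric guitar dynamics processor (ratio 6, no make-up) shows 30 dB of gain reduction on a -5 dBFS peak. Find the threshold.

-41 dBFS

Let T be the threshold. Output overshoot = (input overshoot)/R, so -35 − T = (-5 − T)/6.
6·(-35 − T) = -5 − T → 5·T = -210 − (-5) = -205.
T = -205/5 = -41 dBFS.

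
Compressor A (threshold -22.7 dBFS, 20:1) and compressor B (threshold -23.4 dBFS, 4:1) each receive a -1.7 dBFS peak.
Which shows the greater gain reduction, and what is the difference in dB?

A, by 3.675 dB

A: overshoot 21 dB → output overshoot 1.05 dB → GR 19.95 dB.
B: overshoot 21.7 dB → output overshoot 5.425 dB → GR 16.275 dB.
A applies 3.675 dB more gain reduction.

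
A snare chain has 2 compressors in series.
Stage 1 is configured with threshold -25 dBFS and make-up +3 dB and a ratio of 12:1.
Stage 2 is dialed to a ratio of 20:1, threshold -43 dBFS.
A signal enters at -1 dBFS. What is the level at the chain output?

Stage 1: overshoot 24 dB → 24/12 = 2 dB → -23 dBFS; +3 dB make-up → -20 dBFS.
Stage 2: -20 dBFS is 23 dB over -43 dBFS; at 20:1 that becomes 1.15 dB over, giving -41.85 dBFS.

-41.85 dBFS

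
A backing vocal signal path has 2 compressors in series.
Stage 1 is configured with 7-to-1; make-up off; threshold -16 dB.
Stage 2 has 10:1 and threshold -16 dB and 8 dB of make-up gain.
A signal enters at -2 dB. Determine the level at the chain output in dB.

-7.8 dB

Stage 1: 14 dB above -16 dB, reduced 7:1 to 2 dB above → -14 dB.
Stage 2: 2 dB above -16 dB, reduced 10:1 to 0.2 dB above → -15.8 dB; +8 dB make-up → -7.8 dB.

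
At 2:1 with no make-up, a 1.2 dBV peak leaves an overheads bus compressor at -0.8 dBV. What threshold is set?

Gain reduction = 1.2 − (-0.8) = 2 dB; output overshoot = GR / (R − 1) = 2 / 1 = 2 dB.
Threshold = output − output overshoot = -0.8 − 2 = -2.8 dBV.

-2.8 dBV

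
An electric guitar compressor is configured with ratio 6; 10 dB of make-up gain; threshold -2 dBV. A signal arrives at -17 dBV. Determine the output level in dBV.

-17 dBV is 15 dB below the -2 dBV threshold, so no gain reduction is applied.
Make-up gain adds 10 dB: -17 + 10 = -7 dBV.

-7 dBV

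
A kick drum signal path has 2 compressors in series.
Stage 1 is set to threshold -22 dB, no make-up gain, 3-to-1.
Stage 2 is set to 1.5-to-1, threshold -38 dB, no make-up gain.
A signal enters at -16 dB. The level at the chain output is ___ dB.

Stage 1: 6 dB above -22 dB, reduced 3:1 to 2 dB above → -20 dB.
Stage 2: overshoot 18 dB → 18/1.5 = 12 dB → -26 dB.

-26 dB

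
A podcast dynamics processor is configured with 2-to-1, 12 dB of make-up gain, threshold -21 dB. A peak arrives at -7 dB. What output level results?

-2 dB

Overshoot: -7 − (-21) = 14 dB.
At 2:1 the overshoot is divided by 2, leaving 7 dB above threshold.
So the level is -21 + 7 = -14 dB; make-up adds 12 dB, giving -2 dB.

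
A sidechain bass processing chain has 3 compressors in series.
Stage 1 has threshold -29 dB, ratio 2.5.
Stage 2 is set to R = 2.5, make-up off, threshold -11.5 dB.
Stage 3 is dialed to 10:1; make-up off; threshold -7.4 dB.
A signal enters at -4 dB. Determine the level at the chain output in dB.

-19 dB

Stage 1: overshoot 25 dB → 25/2.5 = 10 dB → -19 dB.
Stage 2: -19 dB ≤ -11.5 dB, so stage 2 doesn't engage; output -19 dB.
Stage 3: -19 dB is at or below the -7.4 dB threshold — no compression; output -19 dB.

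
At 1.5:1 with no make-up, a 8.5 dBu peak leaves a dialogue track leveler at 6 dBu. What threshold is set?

1 dBu

Input is 7.5 dB above T (since output overshoot × R = input overshoot: (6 − T)·1.5 = 8.5 − T gives T = 1 dBu).
Check: 1 + (8.5 − 1)/1.5 = 1 + 5 = 6 dBu. ✓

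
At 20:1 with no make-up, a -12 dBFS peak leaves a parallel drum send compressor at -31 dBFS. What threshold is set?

Gain reduction = -12 − (-31) = 19 dB; output overshoot = GR / (R − 1) = 19 / 19 = 1 dB.
Threshold = output − output overshoot = -31 − 1 = -32 dBFS.

-32 dBFS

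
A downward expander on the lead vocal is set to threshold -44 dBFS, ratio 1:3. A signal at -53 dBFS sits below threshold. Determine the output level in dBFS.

Below threshold, a 1:3 expander applies gain = (3−1)×(T − x) of attenuation.
(3−1) × 9 = 18 dB, so output = -53 − 18 = -71 dBFS.

-71 dBFS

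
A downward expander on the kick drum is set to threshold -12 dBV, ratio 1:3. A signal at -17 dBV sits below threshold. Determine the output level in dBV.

Below threshold, a 1:3 expander applies gain = (3−1)×(T − x) of attenuation.
(3−1) × 5 = 10 dB, so output = -17 − 10 = -27 dBV.

-27 dBV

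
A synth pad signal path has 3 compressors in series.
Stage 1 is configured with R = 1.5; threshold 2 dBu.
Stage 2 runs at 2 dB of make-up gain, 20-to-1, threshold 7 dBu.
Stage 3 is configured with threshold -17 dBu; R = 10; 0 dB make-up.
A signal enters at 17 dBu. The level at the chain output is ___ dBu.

Stage 1: overshoot 15 dB → 15/1.5 = 10 dB → 12 dBu.
Stage 2: 12 dBu is 5 dB over 7 dBu; at 20:1 that becomes 0.25 dB over, giving 7.25 dBu; +2 dB make-up → 9.25 dBu.
Stage 3: 9.25 dBu is 26.25 dB over -17 dBu; at 10:1 that becomes 2.625 dB over, giving -14.375 dBu.

-14.375 dBu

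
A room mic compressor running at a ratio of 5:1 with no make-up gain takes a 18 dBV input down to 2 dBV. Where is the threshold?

-2 dBV

Let T be the threshold. Output overshoot = (input overshoot)/R, so 2 − T = (18 − T)/5.
5·(2 − T) = 18 − T → 4·T = 10 − 18 = -8.
T = -8/4 = -2 dBV.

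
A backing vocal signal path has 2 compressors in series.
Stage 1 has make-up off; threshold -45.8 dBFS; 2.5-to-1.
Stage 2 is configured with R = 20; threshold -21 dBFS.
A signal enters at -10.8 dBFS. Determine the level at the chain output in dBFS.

-31.8 dBFS

Stage 1: 35 dB above -45.8 dBFS, reduced 2.5:1 to 14 dB above → -31.8 dBFS.
Stage 2: below threshold (-31.8 ≤ -21); passes unchanged; output -31.8 dBFS.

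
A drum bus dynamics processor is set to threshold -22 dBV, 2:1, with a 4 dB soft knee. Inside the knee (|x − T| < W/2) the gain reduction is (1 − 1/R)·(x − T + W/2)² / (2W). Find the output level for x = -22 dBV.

x − T + W/2 = -22 − (-22) + 2 = 2.
GR = (1 − 1/2) × 2² / 8 = 0.5 × 4 / 8 = 0.25 dB.
Output = -22 − 0.25 = -22.25 dBV.

-22.25 dBV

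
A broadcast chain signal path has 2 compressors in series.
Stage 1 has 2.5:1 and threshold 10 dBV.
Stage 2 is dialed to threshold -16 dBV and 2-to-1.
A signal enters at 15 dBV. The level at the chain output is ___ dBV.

Stage 1: overshoot 5 dB → 5/2.5 = 2 dB → 12 dBV.
Stage 2: overshoot 28 dB → 28/2 = 14 dB → -2 dBV.

-2 dBV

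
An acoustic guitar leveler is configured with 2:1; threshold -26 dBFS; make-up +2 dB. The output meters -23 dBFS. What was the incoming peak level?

-24 dBFS

Before make-up, the level was -23 − 2 = -25 dBFS.
That's 1 dB above the -26 dBFS threshold.
Before 2:1 compression the overshoot was 1 × 2 = 2 dB, so input = -26 + 2 = -24 dBFS.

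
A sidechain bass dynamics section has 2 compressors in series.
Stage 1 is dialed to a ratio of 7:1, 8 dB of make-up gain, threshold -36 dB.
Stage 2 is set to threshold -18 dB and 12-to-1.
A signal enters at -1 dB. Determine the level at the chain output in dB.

-23 dB

Stage 1: overshoot 35 dB → 35/7 = 5 dB → -31 dB; +8 dB make-up → -23 dB.
Stage 2: below threshold (-23 ≤ -18); passes unchanged; output -23 dB.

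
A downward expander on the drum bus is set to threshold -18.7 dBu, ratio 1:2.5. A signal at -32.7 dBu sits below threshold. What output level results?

-53.7 dBu

Undershoot = (-18.7) − (-32.7) = 14 dB.
At 1:2.5, that expands to 35 dB under threshold.
Output = -18.7 − 35 = -53.7 dBu.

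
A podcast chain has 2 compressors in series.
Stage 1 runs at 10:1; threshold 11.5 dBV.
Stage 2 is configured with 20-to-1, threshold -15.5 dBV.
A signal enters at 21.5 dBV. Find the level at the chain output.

-14.1 dBV

Stage 1: 10 dB above 11.5 dBV, reduced 10:1 to 1 dB above → 12.5 dBV.
Stage 2: overshoot 28 dB → 28/20 = 1.4 dB → -14.1 dBV.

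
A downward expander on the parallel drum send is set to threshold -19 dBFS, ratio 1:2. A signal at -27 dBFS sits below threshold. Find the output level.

Below threshold, a 1:2 expander applies gain = (2−1)×(T − x) of attenuation.
(2−1) × 8 = 8 dB, so output = -27 − 8 = -35 dBFS.

-35 dBFS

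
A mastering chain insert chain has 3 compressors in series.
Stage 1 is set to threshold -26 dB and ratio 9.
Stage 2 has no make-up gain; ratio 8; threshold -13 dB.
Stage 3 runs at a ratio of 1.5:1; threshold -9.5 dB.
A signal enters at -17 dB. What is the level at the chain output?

Stage 1: -17 dB is 9 dB over -26 dB; at 9:1 that becomes 1 dB over, giving -25 dB.
Stage 2: -25 dB ≤ -13 dB, so stage 2 doesn't engage; output -25 dB.
Stage 3: -25 dB ≤ -9.5 dB, so stage 3 doesn't engage; output -25 dB.

-25 dB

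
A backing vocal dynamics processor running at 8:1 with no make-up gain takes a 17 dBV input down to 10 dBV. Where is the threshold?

9 dBV

Let T be the threshold. Output overshoot = (input overshoot)/R, so 10 − T = (17 − T)/8.
8·(10 − T) = 17 − T → 7·T = 80 − 17 = 63.
T = 63/7 = 9 dBV.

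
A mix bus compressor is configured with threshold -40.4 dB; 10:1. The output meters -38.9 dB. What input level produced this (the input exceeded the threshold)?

-25.4 dB

The compressed level sits -38.9 − (-40.4) = 1.5 dB over threshold.
Input overshoot = R × output overshoot = 15 dB → input = -40.4 + 15 = -25.4 dB.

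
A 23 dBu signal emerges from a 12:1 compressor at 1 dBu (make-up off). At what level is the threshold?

-1 dBu

Let T be the threshold. Output overshoot = (input overshoot)/R, so 1 − T = (23 − T)/12.
12·(1 − T) = 23 − T → 11·T = 12 − 23 = -11.
T = -11/11 = -1 dBu.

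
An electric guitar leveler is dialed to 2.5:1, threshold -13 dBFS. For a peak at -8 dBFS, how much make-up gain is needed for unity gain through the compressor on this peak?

The peak compresses to -13 + 5/2.5 = -11 dBFS.
To reach -8 dBFS requires -8 − (-11) = 3 dB of make-up.

3 dB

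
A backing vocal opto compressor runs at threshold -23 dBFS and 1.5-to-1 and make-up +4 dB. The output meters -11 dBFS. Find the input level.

-11 dBFS

Before make-up, the level was -11 − 4 = -15 dBFS.
The compressed level sits -15 − (-23) = 8 dB over threshold.
Undo the ratio: input overshoot = 8 × 1.5 = 12 dB, giving input = -11 dBFS.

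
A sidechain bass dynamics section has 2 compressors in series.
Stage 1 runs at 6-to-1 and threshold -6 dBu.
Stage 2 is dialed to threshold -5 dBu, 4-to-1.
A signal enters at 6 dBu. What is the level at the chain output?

Stage 1: overshoot 12 dB → 12/6 = 2 dB → -4 dBu.
Stage 2: overshoot 1 dB → 1/4 = 0.25 dB → -4.75 dBu.

-4.75 dBu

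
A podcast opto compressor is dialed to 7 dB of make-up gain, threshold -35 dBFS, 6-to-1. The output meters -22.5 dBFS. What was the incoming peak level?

-2 dBFS

Before make-up, the level was -22.5 − 7 = -29.5 dBFS.
That's 5.5 dB above the -35 dBFS threshold.
Undo the ratio: input overshoot = 5.5 × 6 = 33 dB, giving input = -2 dBFS.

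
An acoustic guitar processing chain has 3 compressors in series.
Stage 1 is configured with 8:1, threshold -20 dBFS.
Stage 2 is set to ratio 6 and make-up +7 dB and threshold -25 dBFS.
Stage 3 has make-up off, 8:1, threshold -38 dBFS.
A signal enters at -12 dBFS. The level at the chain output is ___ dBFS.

-35.375 dBFS

Stage 1: 8 dB above -20 dBFS, reduced 8:1 to 1 dB above → -19 dBFS.
Stage 2: -19 dBFS is 6 dB over -25 dBFS; at 6:1 that becomes 1 dB over, giving -24 dBFS; +7 dB make-up → -17 dBFS.
Stage 3: 21 dB above -38 dBFS, reduced 8:1 to 2.625 dB above → -35.375 dBFS.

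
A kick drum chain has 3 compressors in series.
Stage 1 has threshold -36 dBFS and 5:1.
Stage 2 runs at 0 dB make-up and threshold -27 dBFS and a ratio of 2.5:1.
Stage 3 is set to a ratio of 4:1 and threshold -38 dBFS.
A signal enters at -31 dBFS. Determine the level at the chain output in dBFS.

-37.25 dBFS

Stage 1: overshoot 5 dB → 5/5 = 1 dB → -35 dBFS.
Stage 2: -35 dBFS ≤ -27 dBFS, so stage 2 doesn't engage; output -35 dBFS.
Stage 3: 3 dB above -38 dBFS, reduced 4:1 to 0.75 dB above → -37.25 dBFS.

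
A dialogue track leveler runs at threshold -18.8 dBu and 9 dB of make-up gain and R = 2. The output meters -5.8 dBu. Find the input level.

-10.8 dBu

Stripping the +9 dB make-up gives -14.8 dBu at the gain stage.
That's 4 dB above the -18.8 dBu threshold.
Input overshoot = R × output overshoot = 8 dB → input = -18.8 + 8 = -10.8 dBu.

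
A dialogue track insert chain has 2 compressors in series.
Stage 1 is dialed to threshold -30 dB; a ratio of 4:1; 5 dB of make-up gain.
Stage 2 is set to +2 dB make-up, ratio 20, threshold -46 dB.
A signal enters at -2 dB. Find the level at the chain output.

-42.6 dB

Stage 1: -2 dB is 28 dB over -30 dB; at 4:1 that becomes 7 dB over, giving -23 dB; +5 dB make-up → -18 dB.
Stage 2: 28 dB above -46 dB, reduced 20:1 to 1.4 dB above → -44.6 dB; +2 dB make-up → -42.6 dB.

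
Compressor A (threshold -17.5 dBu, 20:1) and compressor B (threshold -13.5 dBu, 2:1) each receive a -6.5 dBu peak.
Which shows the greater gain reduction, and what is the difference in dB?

A: GR = 11 − 11/20 = 10.45 dB.
B: GR = 7 − 7/2 = 3.5 dB.
A applies 6.95 dB more gain reduction.

A, by 6.95 dB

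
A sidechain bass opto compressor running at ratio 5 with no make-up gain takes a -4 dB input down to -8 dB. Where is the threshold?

Input is 5 dB above T (since output overshoot × R = input overshoot: (-8 − T)·5 = -4 − T gives T = -9 dB).
Check: -9 + (-4 − (-9))/5 = -9 + 1 = -8 dB. ✓

-9 dB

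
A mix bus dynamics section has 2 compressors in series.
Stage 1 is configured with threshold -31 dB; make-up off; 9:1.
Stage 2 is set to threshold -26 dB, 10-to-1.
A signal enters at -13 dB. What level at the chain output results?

Stage 1: overshoot 18 dB → 18/9 = 2 dB → -29 dB.
Stage 2: -29 dB ≤ -26 dB, so stage 2 doesn't engage; output -29 dB.

-29 dB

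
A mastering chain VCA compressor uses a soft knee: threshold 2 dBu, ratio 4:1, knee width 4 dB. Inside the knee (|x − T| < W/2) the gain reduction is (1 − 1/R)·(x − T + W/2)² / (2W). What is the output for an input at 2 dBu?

1.625 dBu

x − T + W/2 = 2 − 2 + 2 = 2.
GR = (1 − 1/4) × 2² / 8 = 0.75 × 4 / 8 = 0.375 dB.
Output = 2 − 0.375 = 1.625 dBu.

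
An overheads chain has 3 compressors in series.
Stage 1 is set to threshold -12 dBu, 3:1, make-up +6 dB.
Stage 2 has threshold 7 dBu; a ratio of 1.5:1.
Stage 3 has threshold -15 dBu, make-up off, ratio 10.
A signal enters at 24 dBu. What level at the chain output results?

-12.9 dBu

Stage 1: 36 dB above -12 dBu, reduced 3:1 to 12 dB above → 0 dBu; +6 dB make-up → 6 dBu.
Stage 2: 6 dBu is at or below the 7 dBu threshold — no compression; output 6 dBu.
Stage 3: overshoot 21 dB → 21/10 = 2.1 dB → -12.9 dBu.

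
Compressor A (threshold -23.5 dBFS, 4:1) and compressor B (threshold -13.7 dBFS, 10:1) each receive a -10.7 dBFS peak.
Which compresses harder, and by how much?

A, by 6.9 dB

A: GR = 12.8 − 12.8/4 = 9.6 dB.
B: GR = 3 − 3/10 = 2.7 dB.
A applies 6.9 dB more gain reduction.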